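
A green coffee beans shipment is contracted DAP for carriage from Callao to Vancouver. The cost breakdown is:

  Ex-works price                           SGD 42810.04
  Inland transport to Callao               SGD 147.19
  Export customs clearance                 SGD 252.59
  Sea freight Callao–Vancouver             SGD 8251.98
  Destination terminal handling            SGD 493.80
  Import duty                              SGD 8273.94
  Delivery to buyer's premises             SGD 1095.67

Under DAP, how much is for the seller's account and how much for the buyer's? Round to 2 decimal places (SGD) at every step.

Seller: SGD 53051.27; buyer: SGD 8273.94

DAP: the seller bears all costs to the named destination except import duty and clearance.
Seller's account: goods 42810.04 + inland to port 147.19 + export clearance 252.59 + freight 8251.98 + destination terminal 493.80 + delivery 1095.67 = 53051.27
Buyer's account: duty 8273.94 = 8273.94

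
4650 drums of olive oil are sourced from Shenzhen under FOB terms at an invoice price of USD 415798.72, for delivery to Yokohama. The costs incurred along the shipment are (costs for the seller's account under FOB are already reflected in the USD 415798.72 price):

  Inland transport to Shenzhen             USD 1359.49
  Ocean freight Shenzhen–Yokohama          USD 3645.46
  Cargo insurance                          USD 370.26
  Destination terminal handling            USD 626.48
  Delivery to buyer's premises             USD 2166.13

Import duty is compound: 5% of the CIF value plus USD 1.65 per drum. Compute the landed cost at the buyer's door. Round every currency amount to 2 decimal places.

FOB: the seller bears costs until goods are on board at the origin port; the buyer bears freight, insurance and all costs thereafter.
Already in the invoice (seller's account under FOB): inland to port — exclude.
CIF value = FOB price + freight + insurance = 415798.72 + 3645.46 + 370.26 = 419814.44
Ad valorem component: 419814.44 × 5% = 20990.72
Specific component: 4650 × 1.65 = 7672.50
Import duty = 20990.72 + 7672.50 = 28663.22
Buyer bears: freight 3645.46 + insurance 370.26 + destination terminal 626.48 + delivery 2166.13 + duty 28663.22 = 35471.55
Landed cost = invoice 415798.72 + 35471.55 = 451270.27

Total landed cost: USD 451270.27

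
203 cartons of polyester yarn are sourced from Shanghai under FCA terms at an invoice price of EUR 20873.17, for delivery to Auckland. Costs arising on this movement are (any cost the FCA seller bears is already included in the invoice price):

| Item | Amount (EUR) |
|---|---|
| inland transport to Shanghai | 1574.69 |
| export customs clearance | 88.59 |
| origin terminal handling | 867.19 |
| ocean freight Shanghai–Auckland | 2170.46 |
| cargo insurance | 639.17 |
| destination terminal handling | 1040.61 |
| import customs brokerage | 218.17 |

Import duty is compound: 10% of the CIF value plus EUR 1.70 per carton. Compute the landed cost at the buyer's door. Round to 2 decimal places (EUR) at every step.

Total landed cost: EUR 28608.87

FCA: the seller delivers export-cleared goods to the carrier; the buyer bears costs from that point.
Already in the invoice (seller's account under FCA): inland to port, export clearance — exclude.
CIF value = FCA price + origin terminal + freight + insurance = 20873.17 + 867.19 + 2170.46 + 639.17 = 24549.99
Ad valorem component: 24549.99 × 10% = 2455.00
Specific component: 203 × 1.70 = 345.10
Import duty = 2455.00 + 345.10 = 2800.10
Buyer bears: origin terminal 867.19 + freight 2170.46 + insurance 639.17 + destination terminal 1040.61 + brokerage 218.17 + duty 2800.10 = 7735.70
Landed cost = invoice 20873.17 + 7735.70 = 28608.87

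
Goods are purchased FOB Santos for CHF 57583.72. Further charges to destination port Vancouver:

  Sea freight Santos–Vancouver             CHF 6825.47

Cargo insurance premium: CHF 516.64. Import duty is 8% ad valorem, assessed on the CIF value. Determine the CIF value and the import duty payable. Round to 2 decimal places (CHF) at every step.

CIF = FOB price + freight + insurance
CIF = 57583.72 + 6825.47 + 516.64 = 64925.83
Import duty = 64925.83 × 8% = 5194.07

CIF value: CHF 64925.83; import duty: CHF 5194.07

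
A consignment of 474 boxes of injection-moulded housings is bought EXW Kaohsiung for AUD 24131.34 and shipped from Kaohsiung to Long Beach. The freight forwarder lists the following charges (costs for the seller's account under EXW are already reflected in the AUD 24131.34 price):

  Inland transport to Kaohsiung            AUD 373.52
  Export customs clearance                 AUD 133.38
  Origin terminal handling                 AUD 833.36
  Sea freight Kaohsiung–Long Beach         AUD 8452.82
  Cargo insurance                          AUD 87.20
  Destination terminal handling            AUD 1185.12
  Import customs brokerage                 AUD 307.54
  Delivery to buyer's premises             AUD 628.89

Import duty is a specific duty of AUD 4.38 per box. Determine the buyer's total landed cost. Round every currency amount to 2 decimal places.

Total landed cost: AUD 38209.29

EXW: the seller makes goods available at their premises; the buyer bears all onward costs.
CIF value = EXW price + inland to port + export clearance + origin terminal + freight + insurance = 24131.34 + 373.52 + 133.38 + 833.36 + 8452.82 + 87.20 = 34011.62
Import duty = 474 × 4.38 = 2076.12
Buyer bears: inland to port 373.52 + export clearance 133.38 + origin terminal 833.36 + freight 8452.82 + insurance 87.20 + destination terminal 1185.12 + brokerage 307.54 + delivery 628.89 + duty 2076.12 = 14077.95
Landed cost = invoice 24131.34 + 14077.95 = 38209.29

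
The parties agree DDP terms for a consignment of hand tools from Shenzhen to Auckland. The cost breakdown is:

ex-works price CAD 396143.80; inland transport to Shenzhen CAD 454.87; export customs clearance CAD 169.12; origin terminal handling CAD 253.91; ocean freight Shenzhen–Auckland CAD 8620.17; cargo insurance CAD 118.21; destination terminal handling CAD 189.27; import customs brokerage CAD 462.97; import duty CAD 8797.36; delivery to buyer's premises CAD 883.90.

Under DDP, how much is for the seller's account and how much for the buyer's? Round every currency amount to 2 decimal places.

Seller: CAD 416093.58; buyer: CAD 0.00

DDP: the seller bears all costs including import duty.
Seller's account: goods 396143.80 + inland to port 454.87 + export clearance 169.12 + origin terminal 253.91 + freight 8620.17 + insurance 118.21 + destination terminal 189.27 + brokerage 462.97 + duty 8797.36 + delivery 883.90 = 416093.58
Buyer's account: 0.00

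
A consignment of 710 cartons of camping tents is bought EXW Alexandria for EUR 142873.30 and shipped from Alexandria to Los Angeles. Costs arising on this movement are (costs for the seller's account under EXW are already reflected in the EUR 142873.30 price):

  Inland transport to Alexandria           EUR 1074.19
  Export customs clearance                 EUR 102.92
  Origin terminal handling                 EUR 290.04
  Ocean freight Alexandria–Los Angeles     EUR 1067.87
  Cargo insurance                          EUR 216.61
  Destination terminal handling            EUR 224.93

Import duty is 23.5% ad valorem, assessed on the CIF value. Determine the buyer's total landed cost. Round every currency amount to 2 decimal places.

Total landed cost: EUR 180071.72

EXW: the seller makes goods available at their premises; the buyer bears all onward costs.
CIF value = EXW price + inland to port + export clearance + origin terminal + freight + insurance = 142873.30 + 1074.19 + 102.92 + 290.04 + 1067.87 + 216.61 = 145624.93
Import duty = 145624.93 × 23.5% = 34221.86
Buyer bears: inland to port 1074.19 + export clearance 102.92 + origin terminal 290.04 + freight 1067.87 + insurance 216.61 + destination terminal 224.93 + duty 34221.86 = 37198.42
Landed cost = invoice 142873.30 + 37198.42 = 180071.72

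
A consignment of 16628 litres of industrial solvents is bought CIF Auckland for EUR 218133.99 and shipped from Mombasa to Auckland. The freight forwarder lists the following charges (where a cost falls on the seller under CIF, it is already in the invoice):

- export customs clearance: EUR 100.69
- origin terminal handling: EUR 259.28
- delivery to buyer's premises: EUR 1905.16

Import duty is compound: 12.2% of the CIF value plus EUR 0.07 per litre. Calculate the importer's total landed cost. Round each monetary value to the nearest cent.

CIF: the seller pays costs through ocean freight and marine insurance to the destination port.
Already in the invoice (seller's account under CIF): export clearance, origin terminal — exclude.
The CIF price already equals the CIF value: 218133.99
Ad valorem component: 218133.99 × 12.2% = 26612.35
Specific component: 16628 × 0.07 = 1163.96
Import duty = 26612.35 + 1163.96 = 27776.31
Buyer bears: delivery 1905.16 + duty 27776.31 = 29681.47
Landed cost = invoice 218133.99 + 29681.47 = 247815.46

Total landed cost: EUR 247815.46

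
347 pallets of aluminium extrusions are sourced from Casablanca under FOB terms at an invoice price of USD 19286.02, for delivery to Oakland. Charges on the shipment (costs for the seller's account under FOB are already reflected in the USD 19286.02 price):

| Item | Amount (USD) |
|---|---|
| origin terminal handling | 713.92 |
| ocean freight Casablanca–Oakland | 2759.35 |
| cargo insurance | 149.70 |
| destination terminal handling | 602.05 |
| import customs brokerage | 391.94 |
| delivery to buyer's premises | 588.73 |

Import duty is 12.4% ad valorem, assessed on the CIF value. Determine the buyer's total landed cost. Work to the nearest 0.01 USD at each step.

FOB: the seller bears costs until goods are on board at the origin port; the buyer bears freight, insurance and all costs thereafter.
Already in the invoice (seller's account under FOB): origin terminal — exclude.
CIF value = FOB price + freight + insurance = 19286.02 + 2759.35 + 149.70 = 22195.07
Import duty = 22195.07 × 12.4% = 2752.19
Buyer bears: freight 2759.35 + insurance 149.70 + destination terminal 602.05 + brokerage 391.94 + delivery 588.73 + duty 2752.19 = 7243.96
Landed cost = invoice 19286.02 + 7243.96 = 26529.98

Total landed cost: USD 26529.98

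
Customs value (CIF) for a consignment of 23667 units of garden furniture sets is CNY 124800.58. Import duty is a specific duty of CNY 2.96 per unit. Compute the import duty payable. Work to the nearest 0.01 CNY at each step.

Import duty: CNY 70054.32

Import duty = 23667 × 2.96 = 70054.32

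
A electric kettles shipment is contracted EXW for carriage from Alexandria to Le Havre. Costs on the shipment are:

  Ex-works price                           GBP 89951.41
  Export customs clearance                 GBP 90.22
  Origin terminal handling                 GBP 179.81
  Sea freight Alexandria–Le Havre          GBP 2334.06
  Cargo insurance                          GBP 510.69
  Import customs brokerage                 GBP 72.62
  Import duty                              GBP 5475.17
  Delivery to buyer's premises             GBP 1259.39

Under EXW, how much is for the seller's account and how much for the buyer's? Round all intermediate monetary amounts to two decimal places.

EXW: the seller makes goods available at their premises; the buyer bears all onward costs.
Seller's account: goods 89951.41 = 89951.41
Buyer's account: export clearance 90.22 + origin terminal 179.81 + freight 2334.06 + insurance 510.69 + brokerage 72.62 + duty 5475.17 + delivery 1259.39 = 9921.96

Seller: GBP 89951.41; buyer: GBP 9921.96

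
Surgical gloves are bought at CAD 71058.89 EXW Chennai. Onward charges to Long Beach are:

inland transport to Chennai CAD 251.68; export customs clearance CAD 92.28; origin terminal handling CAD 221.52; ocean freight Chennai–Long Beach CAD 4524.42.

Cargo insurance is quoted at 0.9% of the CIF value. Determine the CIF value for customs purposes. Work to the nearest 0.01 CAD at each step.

CIF value: CAD 76840.35

Let C be the CIF value. C = EXW price + pre-shipment costs + freight + 0.9% × C
C − 0.9% × C = 71058.89 + 251.68 + 92.28 + 221.52 + 4524.42
0.991 × C = 76148.79
C = 76148.79 / 0.991 = 76840.35
Insurance premium = 0.9% × 76840.35 = 691.56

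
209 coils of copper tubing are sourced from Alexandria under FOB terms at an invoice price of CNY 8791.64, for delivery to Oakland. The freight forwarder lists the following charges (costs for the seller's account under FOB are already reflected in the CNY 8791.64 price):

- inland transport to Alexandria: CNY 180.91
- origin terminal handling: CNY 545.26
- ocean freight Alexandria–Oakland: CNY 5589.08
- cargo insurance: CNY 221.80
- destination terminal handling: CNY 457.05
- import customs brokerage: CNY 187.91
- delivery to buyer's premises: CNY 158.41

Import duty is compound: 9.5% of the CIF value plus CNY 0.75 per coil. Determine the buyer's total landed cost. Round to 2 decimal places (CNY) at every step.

Total landed cost: CNY 16949.88

FOB: the seller bears costs until goods are on board at the origin port; the buyer bears freight, insurance and all costs thereafter.
Already in the invoice (seller's account under FOB): inland to port, origin terminal — exclude.
CIF value = FOB price + freight + insurance = 8791.64 + 5589.08 + 221.80 = 14602.52
Ad valorem component: 14602.52 × 9.5% = 1387.24
Specific component: 209 × 0.75 = 156.75
Import duty = 1387.24 + 156.75 = 1543.99
Buyer bears: freight 5589.08 + insurance 221.80 + destination terminal 457.05 + brokerage 187.91 + delivery 158.41 + duty 1543.99 = 8158.24
Landed cost = invoice 8791.64 + 8158.24 = 16949.88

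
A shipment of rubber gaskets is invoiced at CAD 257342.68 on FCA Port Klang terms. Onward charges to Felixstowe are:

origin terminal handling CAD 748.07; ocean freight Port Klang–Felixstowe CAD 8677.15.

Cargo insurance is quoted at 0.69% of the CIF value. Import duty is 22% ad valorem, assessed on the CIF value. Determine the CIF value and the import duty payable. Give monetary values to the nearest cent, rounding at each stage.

Let C be the CIF value. C = FCA price + pre-shipment costs + freight + 0.69% × C
C − 0.69% × C = 257342.68 + 748.07 + 8677.15
0.9931 × C = 266767.90
C = 266767.90 / 0.9931 = 268621.39
Insurance premium = 0.69% × 268621.39 = 1853.49
Import duty = 268621.39 × 22% = 59096.71

CIF value: CAD 268621.39; import duty: CAD 59096.71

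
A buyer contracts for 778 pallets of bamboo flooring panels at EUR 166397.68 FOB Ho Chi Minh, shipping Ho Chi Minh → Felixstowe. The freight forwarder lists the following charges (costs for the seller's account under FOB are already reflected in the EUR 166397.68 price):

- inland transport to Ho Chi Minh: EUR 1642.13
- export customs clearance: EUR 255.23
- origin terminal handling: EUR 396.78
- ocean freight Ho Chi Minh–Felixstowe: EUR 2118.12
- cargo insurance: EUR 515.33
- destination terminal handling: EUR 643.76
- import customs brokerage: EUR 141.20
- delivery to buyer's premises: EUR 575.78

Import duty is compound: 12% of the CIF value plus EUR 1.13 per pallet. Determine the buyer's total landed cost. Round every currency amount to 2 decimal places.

FOB: the seller bears costs until goods are on board at the origin port; the buyer bears freight, insurance and all costs thereafter.
Already in the invoice (seller's account under FOB): inland to port, export clearance, origin terminal — exclude.
CIF value = FOB price + freight + insurance = 166397.68 + 2118.12 + 515.33 = 169031.13
Ad valorem component: 169031.13 × 12% = 20283.74
Specific component: 778 × 1.13 = 879.14
Import duty = 20283.74 + 879.14 = 21162.88
Buyer bears: freight 2118.12 + insurance 515.33 + destination terminal 643.76 + brokerage 141.20 + delivery 575.78 + duty 21162.88 = 25157.07
Landed cost = invoice 166397.68 + 25157.07 = 191554.75

Total landed cost: EUR 191554.75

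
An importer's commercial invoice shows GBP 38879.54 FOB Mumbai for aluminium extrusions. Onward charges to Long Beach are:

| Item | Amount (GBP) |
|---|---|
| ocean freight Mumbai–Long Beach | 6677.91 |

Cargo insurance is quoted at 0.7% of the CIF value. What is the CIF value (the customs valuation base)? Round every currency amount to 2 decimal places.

CIF value: GBP 45878.60

Let C be the CIF value. C = FOB price + freight + 0.7% × C
C − 0.7% × C = 38879.54 + 6677.91
0.993 × C = 45557.45
C = 45557.45 / 0.993 = 45878.60
Insurance premium = 0.7% × 45878.60 = 321.15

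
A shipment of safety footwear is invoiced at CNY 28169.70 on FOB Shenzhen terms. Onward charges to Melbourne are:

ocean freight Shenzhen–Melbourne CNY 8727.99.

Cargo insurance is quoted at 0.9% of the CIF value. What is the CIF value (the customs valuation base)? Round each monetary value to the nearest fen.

Let C be the CIF value. C = FOB price + freight + 0.9% × C
C − 0.9% × C = 28169.70 + 8727.99
0.991 × C = 36897.69
C = 36897.69 / 0.991 = 37232.79
Insurance premium = 0.9% × 37232.79 = 335.10

CIF value: CNY 37232.79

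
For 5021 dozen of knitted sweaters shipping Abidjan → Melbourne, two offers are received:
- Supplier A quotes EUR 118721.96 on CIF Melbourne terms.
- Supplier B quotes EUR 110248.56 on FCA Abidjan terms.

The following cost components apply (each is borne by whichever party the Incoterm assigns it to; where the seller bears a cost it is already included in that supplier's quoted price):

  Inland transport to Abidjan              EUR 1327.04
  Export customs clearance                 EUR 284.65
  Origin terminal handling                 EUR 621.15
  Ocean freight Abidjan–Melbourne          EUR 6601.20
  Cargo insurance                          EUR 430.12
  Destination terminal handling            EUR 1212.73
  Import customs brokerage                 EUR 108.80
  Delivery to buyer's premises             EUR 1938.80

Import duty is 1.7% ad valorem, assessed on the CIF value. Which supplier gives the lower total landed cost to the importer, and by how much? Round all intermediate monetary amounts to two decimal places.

Supplier A (CIF):
The CIF price already equals the CIF value: 118721.96
Import duty = 118721.96 × 1.7% = 2018.27
Buyer bears (A): 1212.73 + 108.80 + 1938.80 = 3260.33
Landed cost (A) = invoice 118721.96 + 3260.33 + duty 2018.27 = 124000.56
Supplier B (FCA):
CIF value = FCA price + origin terminal + freight + insurance = 110248.56 + 621.15 + 6601.20 + 430.12 = 117901.03
Import duty = 117901.03 × 1.7% = 2004.32
Buyer bears (B): 621.15 + 6601.20 + 430.12 + 1212.73 + 108.80 + 1938.80 = 10912.80
Landed cost (B) = invoice 110248.56 + 10912.80 + duty 2004.32 = 123165.68
Difference = |124000.56 − 123165.68| = 834.88

Supplier B is cheaper by EUR 834.88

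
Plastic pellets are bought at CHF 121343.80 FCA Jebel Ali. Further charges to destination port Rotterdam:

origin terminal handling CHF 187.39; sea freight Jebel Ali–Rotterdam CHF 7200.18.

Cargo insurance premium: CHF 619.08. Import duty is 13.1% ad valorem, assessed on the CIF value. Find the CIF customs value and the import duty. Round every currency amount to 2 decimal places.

CIF value: CHF 129350.45; import duty: CHF 16944.91

CIF = FCA price + pre-shipment costs + freight + insurance
CIF = 121343.80 + 187.39 + 7200.18 + 619.08 = 129350.45
Import duty = 129350.45 × 13.1% = 16944.91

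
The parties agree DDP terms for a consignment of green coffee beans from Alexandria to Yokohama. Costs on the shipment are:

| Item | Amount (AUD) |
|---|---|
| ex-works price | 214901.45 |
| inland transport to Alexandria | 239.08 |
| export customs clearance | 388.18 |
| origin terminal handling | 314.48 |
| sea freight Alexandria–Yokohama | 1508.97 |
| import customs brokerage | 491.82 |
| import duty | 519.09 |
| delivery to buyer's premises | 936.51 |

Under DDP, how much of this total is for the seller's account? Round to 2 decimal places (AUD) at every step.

DDP: the seller bears all costs including import duty.
Seller's account: goods 214901.45 + inland to port 239.08 + export clearance 388.18 + origin terminal 314.48 + freight 1508.97 + brokerage 491.82 + duty 519.09 + delivery 936.51 = 219299.58
Buyer's account: 0.00

Seller's account: AUD 219299.58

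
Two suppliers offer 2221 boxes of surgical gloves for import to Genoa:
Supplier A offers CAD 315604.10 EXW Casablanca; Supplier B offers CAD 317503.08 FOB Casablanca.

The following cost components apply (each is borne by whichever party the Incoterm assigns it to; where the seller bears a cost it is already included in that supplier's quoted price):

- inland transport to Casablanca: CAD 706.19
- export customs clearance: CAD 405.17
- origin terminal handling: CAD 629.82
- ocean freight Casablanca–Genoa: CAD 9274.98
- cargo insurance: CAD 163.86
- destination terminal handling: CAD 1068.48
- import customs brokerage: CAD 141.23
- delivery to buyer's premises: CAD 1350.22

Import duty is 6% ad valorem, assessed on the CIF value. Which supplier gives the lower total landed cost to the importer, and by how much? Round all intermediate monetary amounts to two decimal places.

Supplier A is cheaper by CAD 167.27

Supplier A (EXW):
CIF value = EXW price + inland to port + export clearance + origin terminal + freight + insurance = 315604.10 + 706.19 + 405.17 + 629.82 + 9274.98 + 163.86 = 326784.12
Import duty = 326784.12 × 6% = 19607.05
Buyer bears (A): 706.19 + 405.17 + 629.82 + 9274.98 + 163.86 + 1068.48 + 141.23 + 1350.22 = 13739.95
Landed cost (A) = invoice 315604.10 + 13739.95 + duty 19607.05 = 348951.10
Supplier B (FOB):
CIF value = FOB price + freight + insurance = 317503.08 + 9274.98 + 163.86 = 326941.92
Import duty = 326941.92 × 6% = 19616.52
Buyer bears (B): 9274.98 + 163.86 + 1068.48 + 141.23 + 1350.22 = 11998.77
Landed cost (B) = invoice 317503.08 + 11998.77 + duty 19616.52 = 349118.37
Difference = |348951.10 − 349118.37| = 167.27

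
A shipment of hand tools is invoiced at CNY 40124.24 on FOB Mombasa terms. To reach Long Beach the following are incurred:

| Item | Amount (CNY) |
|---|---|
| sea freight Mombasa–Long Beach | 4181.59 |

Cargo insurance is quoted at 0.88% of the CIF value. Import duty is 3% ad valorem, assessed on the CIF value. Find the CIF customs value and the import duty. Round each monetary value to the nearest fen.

Let C be the CIF value. C = FOB price + freight + 0.88% × C
C − 0.88% × C = 40124.24 + 4181.59
0.9912 × C = 44305.83
C = 44305.83 / 0.9912 = 44699.18
Insurance premium = 0.88% × 44699.18 = 393.35
Import duty = 44699.18 × 3% = 1340.98

CIF value: CNY 44699.18; import duty: CNY 1340.98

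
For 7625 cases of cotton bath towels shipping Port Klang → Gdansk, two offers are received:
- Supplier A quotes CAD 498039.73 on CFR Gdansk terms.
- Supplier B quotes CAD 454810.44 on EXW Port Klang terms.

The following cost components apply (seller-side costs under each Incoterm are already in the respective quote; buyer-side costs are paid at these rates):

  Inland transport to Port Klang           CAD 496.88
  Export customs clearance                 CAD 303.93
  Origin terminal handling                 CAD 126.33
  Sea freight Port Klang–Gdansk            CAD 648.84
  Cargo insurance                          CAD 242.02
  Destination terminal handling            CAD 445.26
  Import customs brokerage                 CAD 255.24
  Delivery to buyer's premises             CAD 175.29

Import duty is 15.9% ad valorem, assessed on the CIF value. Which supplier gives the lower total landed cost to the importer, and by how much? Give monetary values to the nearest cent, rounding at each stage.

Supplier B is cheaper by CAD 48276.19

Supplier A (CFR):
CIF value = CFR price + insurance = 498039.73 + 242.02 = 498281.75
Import duty = 498281.75 × 15.9% = 79226.80
Buyer bears (A): 242.02 + 445.26 + 255.24 + 175.29 = 1117.81
Landed cost (A) = invoice 498039.73 + 1117.81 + duty 79226.80 = 578384.34
Supplier B (EXW):
CIF value = EXW price + inland to port + export clearance + origin terminal + freight + insurance = 454810.44 + 496.88 + 303.93 + 126.33 + 648.84 + 242.02 = 456628.44
Import duty = 456628.44 × 15.9% = 72603.92
Buyer bears (B): 496.88 + 303.93 + 126.33 + 648.84 + 242.02 + 445.26 + 255.24 + 175.29 = 2693.79
Landed cost (B) = invoice 454810.44 + 2693.79 + duty 72603.92 = 530108.15
Difference = |578384.34 − 530108.15| = 48276.19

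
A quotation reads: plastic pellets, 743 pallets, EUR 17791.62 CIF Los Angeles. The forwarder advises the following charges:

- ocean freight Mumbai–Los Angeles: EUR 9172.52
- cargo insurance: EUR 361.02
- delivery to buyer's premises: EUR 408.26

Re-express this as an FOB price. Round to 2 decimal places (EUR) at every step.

FOB price: EUR 8258.08

Not relevant to the conversion: delivery — on the buyer under both terms; not part of either seller's price.
From CIF to FOB, the seller no longer bears: freight, insurance.
FOB price = 17791.62 − 9172.52 − 361.02 = 8258.08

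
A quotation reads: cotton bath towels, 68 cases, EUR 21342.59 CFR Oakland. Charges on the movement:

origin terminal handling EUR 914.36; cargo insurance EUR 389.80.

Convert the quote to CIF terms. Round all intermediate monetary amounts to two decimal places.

CIF price: EUR 21732.39

Not relevant to the conversion: origin terminal — on the seller under both CFR and CIF; already in the CFR price and stays in the CIF price.
From CFR to CIF, the seller additionally bears: insurance.
CIF price = 21342.59 + 389.80 = 21732.39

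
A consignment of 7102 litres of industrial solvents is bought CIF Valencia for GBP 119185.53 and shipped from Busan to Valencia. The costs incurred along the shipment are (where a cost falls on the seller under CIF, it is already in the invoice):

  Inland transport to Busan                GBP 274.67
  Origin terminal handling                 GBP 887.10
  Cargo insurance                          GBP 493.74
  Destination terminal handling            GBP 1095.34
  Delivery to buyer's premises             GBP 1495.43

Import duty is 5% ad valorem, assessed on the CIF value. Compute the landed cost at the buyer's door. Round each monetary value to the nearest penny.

Total landed cost: GBP 127735.58

CIF: the seller pays costs through ocean freight and marine insurance to the destination port.
Already in the invoice (seller's account under CIF): inland to port, origin terminal, insurance — exclude.
The CIF price already equals the CIF value: 119185.53
Import duty = 119185.53 × 5% = 5959.28
Buyer bears: destination terminal 1095.34 + delivery 1495.43 + duty 5959.28 = 8550.05
Landed cost = invoice 119185.53 + 8550.05 = 127735.58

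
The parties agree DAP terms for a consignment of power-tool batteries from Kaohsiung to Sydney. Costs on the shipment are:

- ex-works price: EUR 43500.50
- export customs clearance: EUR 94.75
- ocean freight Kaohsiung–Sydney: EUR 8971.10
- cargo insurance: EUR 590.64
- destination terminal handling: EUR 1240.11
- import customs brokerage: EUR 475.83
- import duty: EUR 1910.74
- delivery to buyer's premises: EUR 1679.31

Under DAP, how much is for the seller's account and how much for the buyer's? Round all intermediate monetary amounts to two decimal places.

DAP: the seller bears all costs to the named destination except import duty and clearance.
Seller's account: goods 43500.50 + export clearance 94.75 + freight 8971.10 + insurance 590.64 + destination terminal 1240.11 + delivery 1679.31 = 56076.41
Buyer's account: brokerage 475.83 + duty 1910.74 = 2386.57

Seller: EUR 56076.41; buyer: EUR 2386.57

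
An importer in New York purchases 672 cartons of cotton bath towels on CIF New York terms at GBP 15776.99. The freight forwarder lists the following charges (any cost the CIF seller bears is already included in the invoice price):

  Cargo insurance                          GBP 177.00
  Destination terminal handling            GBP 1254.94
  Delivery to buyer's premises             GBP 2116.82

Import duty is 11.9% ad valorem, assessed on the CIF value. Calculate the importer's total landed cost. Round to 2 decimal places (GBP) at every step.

CIF: the seller pays costs through ocean freight and marine insurance to the destination port.
Already in the invoice (seller's account under CIF): insurance — exclude.
The CIF price already equals the CIF value: 15776.99
Import duty = 15776.99 × 11.9% = 1877.46
Buyer bears: destination terminal 1254.94 + delivery 2116.82 + duty 1877.46 = 5249.22
Landed cost = invoice 15776.99 + 5249.22 = 21026.21

Total landed cost: GBP 21026.21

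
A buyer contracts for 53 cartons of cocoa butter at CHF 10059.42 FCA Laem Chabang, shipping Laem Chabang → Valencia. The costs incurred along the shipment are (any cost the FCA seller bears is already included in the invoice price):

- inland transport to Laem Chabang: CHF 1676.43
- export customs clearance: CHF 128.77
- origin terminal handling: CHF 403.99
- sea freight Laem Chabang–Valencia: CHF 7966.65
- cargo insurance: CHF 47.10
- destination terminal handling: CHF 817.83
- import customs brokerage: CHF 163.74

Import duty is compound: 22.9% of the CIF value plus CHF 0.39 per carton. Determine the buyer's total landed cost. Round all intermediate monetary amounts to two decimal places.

Total landed cost: CHF 23710.67

FCA: the seller delivers export-cleared goods to the carrier; the buyer bears costs from that point.
Already in the invoice (seller's account under FCA): inland to port, export clearance — exclude.
CIF value = FCA price + origin terminal + freight + insurance = 10059.42 + 403.99 + 7966.65 + 47.10 = 18477.16
Ad valorem component: 18477.16 × 22.9% = 4231.27
Specific component: 53 × 0.39 = 20.67
Import duty = 4231.27 + 20.67 = 4251.94
Buyer bears: origin terminal 403.99 + freight 7966.65 + insurance 47.10 + destination terminal 817.83 + brokerage 163.74 + duty 4251.94 = 13651.25
Landed cost = invoice 10059.42 + 13651.25 = 23710.67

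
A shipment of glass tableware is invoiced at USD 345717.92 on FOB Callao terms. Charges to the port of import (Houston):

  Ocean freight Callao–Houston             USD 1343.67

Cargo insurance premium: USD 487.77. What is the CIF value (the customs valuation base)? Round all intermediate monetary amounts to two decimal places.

CIF = FOB price + freight + insurance
CIF = 345717.92 + 1343.67 + 487.77 = 347549.36

CIF value: USD 347549.36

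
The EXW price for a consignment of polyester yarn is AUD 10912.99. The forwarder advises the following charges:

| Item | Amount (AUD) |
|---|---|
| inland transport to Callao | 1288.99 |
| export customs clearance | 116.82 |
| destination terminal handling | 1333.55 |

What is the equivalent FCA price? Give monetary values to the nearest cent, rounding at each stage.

Not relevant to the conversion: destination terminal — on the buyer under both terms; not part of either seller's price.
From EXW to FCA, the seller additionally bears: inland to port, export clearance.
FCA price = 10912.99 + 1288.99 + 116.82 = 12318.80

FCA price: AUD 12318.80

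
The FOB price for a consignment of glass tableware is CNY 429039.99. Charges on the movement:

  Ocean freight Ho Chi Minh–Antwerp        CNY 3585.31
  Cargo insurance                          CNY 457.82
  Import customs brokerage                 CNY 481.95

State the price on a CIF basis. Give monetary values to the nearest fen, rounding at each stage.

CIF price: CNY 433083.12

Not relevant to the conversion: brokerage — on the buyer under both terms; not part of either seller's price.
From FOB to CIF, the seller additionally bears: freight, insurance.
CIF price = 429039.99 + 3585.31 + 457.82 = 433083.12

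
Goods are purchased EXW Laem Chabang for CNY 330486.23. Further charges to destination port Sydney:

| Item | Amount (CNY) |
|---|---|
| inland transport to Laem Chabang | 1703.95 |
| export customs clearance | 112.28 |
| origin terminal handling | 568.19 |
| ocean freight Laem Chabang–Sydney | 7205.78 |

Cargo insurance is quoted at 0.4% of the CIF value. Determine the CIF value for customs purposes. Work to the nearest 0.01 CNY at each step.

CIF value: CNY 341442.20

Let C be the CIF value. C = EXW price + pre-shipment costs + freight + 0.4% × C
C − 0.4% × C = 330486.23 + 1703.95 + 112.28 + 568.19 + 7205.78
0.996 × C = 340076.43
C = 340076.43 / 0.996 = 341442.20
Insurance premium = 0.4% × 341442.20 = 1365.77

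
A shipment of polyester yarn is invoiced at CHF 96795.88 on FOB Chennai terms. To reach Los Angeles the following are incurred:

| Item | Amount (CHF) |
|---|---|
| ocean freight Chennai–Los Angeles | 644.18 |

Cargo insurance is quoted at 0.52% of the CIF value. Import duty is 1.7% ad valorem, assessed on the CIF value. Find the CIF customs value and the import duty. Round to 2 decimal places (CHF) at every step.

Let C be the CIF value. C = FOB price + freight + 0.52% × C
C − 0.52% × C = 96795.88 + 644.18
0.9948 × C = 97440.06
C = 97440.06 / 0.9948 = 97949.40
Insurance premium = 0.52% × 97949.40 = 509.34
Import duty = 97949.40 × 1.7% = 1665.14

CIF value: CHF 97949.40; import duty: CHF 1665.14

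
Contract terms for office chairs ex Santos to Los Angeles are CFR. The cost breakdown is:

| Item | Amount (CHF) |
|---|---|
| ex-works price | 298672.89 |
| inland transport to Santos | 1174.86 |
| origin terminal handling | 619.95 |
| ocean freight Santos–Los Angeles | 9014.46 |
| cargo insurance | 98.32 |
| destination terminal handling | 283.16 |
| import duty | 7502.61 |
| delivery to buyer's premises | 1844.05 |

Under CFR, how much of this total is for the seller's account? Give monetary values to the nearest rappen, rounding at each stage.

Seller's account: CHF 309482.16

CFR: the seller pays costs through ocean freight to the destination port, but not insurance.
Seller's account: goods 298672.89 + inland to port 1174.86 + origin terminal 619.95 + freight 9014.46 = 309482.16
Buyer's account: insurance 98.32 + destination terminal 283.16 + duty 7502.61 + delivery 1844.05 = 9728.14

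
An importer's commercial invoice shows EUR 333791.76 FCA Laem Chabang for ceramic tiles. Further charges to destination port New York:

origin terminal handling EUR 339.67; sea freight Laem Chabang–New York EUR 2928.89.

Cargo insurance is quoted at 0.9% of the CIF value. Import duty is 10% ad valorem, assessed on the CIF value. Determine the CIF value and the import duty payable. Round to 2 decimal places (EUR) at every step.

Let C be the CIF value. C = FCA price + pre-shipment costs + freight + 0.9% × C
C − 0.9% × C = 333791.76 + 339.67 + 2928.89
0.991 × C = 337060.32
C = 337060.32 / 0.991 = 340121.41
Insurance premium = 0.9% × 340121.41 = 3061.09
Import duty = 340121.41 × 10% = 34012.14

CIF value: EUR 340121.41; import duty: EUR 34012.14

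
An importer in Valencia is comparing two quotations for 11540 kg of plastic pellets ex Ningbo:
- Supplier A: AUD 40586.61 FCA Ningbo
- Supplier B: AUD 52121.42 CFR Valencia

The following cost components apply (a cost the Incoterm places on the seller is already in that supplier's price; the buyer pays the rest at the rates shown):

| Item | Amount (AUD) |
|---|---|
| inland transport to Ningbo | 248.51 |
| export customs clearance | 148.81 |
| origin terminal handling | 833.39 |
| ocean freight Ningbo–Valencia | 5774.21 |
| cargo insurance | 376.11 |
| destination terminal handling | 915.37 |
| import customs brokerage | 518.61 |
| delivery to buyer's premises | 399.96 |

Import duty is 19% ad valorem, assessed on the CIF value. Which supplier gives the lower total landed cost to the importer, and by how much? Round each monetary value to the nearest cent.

Supplier A is cheaper by AUD 5863.38

Supplier A (FCA):
CIF value = FCA price + origin terminal + freight + insurance = 40586.61 + 833.39 + 5774.21 + 376.11 = 47570.32
Import duty = 47570.32 × 19% = 9038.36
Buyer bears (A): 833.39 + 5774.21 + 376.11 + 915.37 + 518.61 + 399.96 = 8817.65
Landed cost (A) = invoice 40586.61 + 8817.65 + duty 9038.36 = 58442.62
Supplier B (CFR):
CIF value = CFR price + insurance = 52121.42 + 376.11 = 52497.53
Import duty = 52497.53 × 19% = 9974.53
Buyer bears (B): 376.11 + 915.37 + 518.61 + 399.96 = 2210.05
Landed cost (B) = invoice 52121.42 + 2210.05 + duty 9974.53 = 64306.00
Difference = |58442.62 − 64306.00| = 5863.38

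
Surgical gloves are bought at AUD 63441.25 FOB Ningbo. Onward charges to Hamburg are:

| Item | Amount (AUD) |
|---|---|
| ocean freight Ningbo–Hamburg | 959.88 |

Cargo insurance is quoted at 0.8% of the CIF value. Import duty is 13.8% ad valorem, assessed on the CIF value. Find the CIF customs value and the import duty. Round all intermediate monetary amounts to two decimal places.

Let C be the CIF value. C = FOB price + freight + 0.8% × C
C − 0.8% × C = 63441.25 + 959.88
0.992 × C = 64401.13
C = 64401.13 / 0.992 = 64920.49
Insurance premium = 0.8% × 64920.49 = 519.36
Import duty = 64920.49 × 13.8% = 8959.03

CIF value: AUD 64920.49; import duty: AUD 8959.03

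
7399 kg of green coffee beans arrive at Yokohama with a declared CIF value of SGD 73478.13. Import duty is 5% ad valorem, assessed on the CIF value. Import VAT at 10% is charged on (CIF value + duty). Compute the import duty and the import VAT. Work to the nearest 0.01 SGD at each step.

Import duty: SGD 3673.91; import VAT: SGD 7715.20

Import duty = 73478.13 × 5% = 3673.91
VAT base = CIF + duty = 73478.13 + 3673.91 = 77152.04
Import VAT = 77152.04 × 10% = 7715.20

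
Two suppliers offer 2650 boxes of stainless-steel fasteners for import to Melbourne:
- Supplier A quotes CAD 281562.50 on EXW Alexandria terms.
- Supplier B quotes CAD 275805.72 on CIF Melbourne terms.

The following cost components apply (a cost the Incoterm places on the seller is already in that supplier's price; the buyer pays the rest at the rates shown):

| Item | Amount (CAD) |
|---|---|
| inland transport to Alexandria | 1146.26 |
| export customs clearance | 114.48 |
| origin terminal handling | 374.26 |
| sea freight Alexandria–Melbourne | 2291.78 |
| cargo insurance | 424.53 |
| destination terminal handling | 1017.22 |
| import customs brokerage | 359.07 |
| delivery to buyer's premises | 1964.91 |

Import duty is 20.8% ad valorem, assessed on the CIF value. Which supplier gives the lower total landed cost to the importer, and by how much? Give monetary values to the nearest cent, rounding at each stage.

Supplier A (EXW):
CIF value = EXW price + inland to port + export clearance + origin terminal + freight + insurance = 281562.50 + 1146.26 + 114.48 + 374.26 + 2291.78 + 424.53 = 285913.81
Import duty = 285913.81 × 20.8% = 59470.07
Buyer bears (A): 1146.26 + 114.48 + 374.26 + 2291.78 + 424.53 + 1017.22 + 359.07 + 1964.91 = 7692.51
Landed cost (A) = invoice 281562.50 + 7692.51 + duty 59470.07 = 348725.08
Supplier B (CIF):
The CIF price already equals the CIF value: 275805.72
Import duty = 275805.72 × 20.8% = 57367.59
Buyer bears (B): 1017.22 + 359.07 + 1964.91 = 3341.20
Landed cost (B) = invoice 275805.72 + 3341.20 + duty 57367.59 = 336514.51
Difference = |348725.08 − 336514.51| = 12210.57

Supplier B is cheaper by CAD 12210.57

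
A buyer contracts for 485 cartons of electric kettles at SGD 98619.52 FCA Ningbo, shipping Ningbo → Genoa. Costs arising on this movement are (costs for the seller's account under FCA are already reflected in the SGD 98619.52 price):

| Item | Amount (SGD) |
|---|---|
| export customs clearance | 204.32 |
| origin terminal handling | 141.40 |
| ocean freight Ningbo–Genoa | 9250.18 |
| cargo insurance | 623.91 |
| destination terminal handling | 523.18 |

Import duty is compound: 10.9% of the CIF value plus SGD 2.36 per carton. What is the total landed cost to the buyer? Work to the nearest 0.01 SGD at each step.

FCA: the seller delivers export-cleared goods to the carrier; the buyer bears costs from that point.
Already in the invoice (seller's account under FCA): export clearance — exclude.
CIF value = FCA price + origin terminal + freight + insurance = 98619.52 + 141.40 + 9250.18 + 623.91 = 108635.01
Ad valorem component: 108635.01 × 10.9% = 11841.22
Specific component: 485 × 2.36 = 1144.60
Import duty = 11841.22 + 1144.60 = 12985.82
Buyer bears: origin terminal 141.40 + freight 9250.18 + insurance 623.91 + destination terminal 523.18 + duty 12985.82 = 23524.49
Landed cost = invoice 98619.52 + 23524.49 = 122144.01

Total landed cost: SGD 122144.01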